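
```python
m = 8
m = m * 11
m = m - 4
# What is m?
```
Trace:
  m=8
  m=88
  m=84

Final answer: 84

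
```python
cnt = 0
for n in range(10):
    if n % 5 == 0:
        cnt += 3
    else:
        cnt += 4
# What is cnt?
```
Trace:
  cnt=0
  cnt=3, n=0
  cnt=7, n=1
  cnt=11, n=2
  cnt=15, n=3
  cnt=19, n=4
  cnt=22, n=5
  cnt=26, n=6
  cnt=30, n=7
  cnt=34, n=8
  cnt=38, n=9

Final answer: 38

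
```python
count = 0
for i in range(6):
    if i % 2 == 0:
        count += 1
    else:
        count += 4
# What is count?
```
Trace:
  count=0
  count=1, i=0
  count=5, i=1
  count=6, i=2
  count=10, i=3
  count=11, i=4
  count=15, i=5

Final answer: 15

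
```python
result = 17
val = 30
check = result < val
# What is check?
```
Trace:
  result=17
  result=17, val=30
  result=17, val=30, check=True

Final answer: True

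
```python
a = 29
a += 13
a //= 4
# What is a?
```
Trace:
  a=29
  a=42
  a=10

Final answer: 10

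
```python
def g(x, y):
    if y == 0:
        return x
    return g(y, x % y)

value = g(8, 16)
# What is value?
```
Call trace:
g(x=8, y=16)
  g(x=16, y=8)
    g(x=8, y=0)
    -> return 8
  -> return 8
-> return 8

Final answer: 8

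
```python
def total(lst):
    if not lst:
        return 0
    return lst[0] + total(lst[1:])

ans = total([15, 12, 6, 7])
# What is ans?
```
Call trace:
total(lst=[15, 12, 6, 7])
  total(lst=[12, 6, 7])
    total(lst=[6, 7])
      total(lst=[7])
        total(lst=[])
        -> return 0
      -> return 7
    -> return 13
  -> return 25
-> return 40

Final answer: 40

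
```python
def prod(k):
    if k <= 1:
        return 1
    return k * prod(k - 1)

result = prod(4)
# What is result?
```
Call trace:
prod(k=4)
  prod(k=3)
    prod(k=2)
      prod(k=1)
      -> return 1
    -> return 2
  -> return 6
-> return 24

Final answer: 24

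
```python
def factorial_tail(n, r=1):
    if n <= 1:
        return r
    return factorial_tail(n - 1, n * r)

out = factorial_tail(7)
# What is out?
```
Call trace:
factorial_tail(n=7, r=1)
  factorial_tail(n=6, r=7)
    factorial_tail(n=5, r=42)
      factorial_tail(n=4, r=210)
        factorial_tail(n=3, r=840)
          factorial_tail(n=2, r=2520)
            factorial_tail(n=1, r=5040)
            -> return 5040
          -> return 5040
        -> return 5040
      -> return 5040
    -> return 5040
  -> return 5040
-> return 5040

Final answer: 5040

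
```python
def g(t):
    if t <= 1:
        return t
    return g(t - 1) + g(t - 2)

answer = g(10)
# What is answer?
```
Call trace (a repeated sub-call is expanded the first time; later identical calls just restate its return value):
g(t=10)
  g(t=9)
    g(t=8)
      g(t=7)
        g(t=6)
          g(t=5)
            g(t=4)
              g(t=3)
                g(t=2)
                  g(t=1)
                  -> return 1
                  g(t=0)
                  -> return 0
                -> return 1
                g(t=1)
                -> return 1
              -> return 2
              g(t=2) -> return 1  (same call as traced above)
            -> return 3
            g(t=3) -> return 2  (same call as traced above)
          -> return 5
          g(t=4) -> return 3  (same call as traced above)
        -> return 8
        g(t=5) -> return 5  (same call as traced above)
      -> return 13
      g(t=6) -> return 8  (same call as traced above)
    -> return 21
    g(t=7) -> return 13  (same call as traced above)
  -> return 34
  g(t=8) -> return 21  (same call as traced above)
-> return 55

Final answer: 55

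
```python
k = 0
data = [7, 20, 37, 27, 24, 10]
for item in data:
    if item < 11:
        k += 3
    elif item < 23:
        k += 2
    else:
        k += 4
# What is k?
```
Trace:
  k=0
  k=3, item=7
  k=5, item=20
  k=9, item=37
  k=13, item=27
  k=17, item=24
  k=20, item=10

Final answer: 20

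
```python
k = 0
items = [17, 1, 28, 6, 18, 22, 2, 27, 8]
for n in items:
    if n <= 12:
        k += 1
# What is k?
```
Trace:
  k=0
  k=0, n=17
  k=1, n=1
  k=1, n=28
  k=2, n=6
  k=2, n=18
  k=2, n=22
  k=3, n=2
  k=3, n=27
  k=4, n=8

Final answer: 4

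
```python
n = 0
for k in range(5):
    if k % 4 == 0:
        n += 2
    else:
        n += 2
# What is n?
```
Trace:
  n=0
  n=2, k=0
  n=4, k=1
  n=6, k=2
  n=8, k=3
  n=10, k=4

Final answer: 10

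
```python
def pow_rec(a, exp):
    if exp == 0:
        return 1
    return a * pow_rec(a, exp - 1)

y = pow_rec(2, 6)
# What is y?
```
Call trace:
pow_rec(a=2, exp=6)
  pow_rec(a=2, exp=5)
    pow_rec(a=2, exp=4)
      pow_rec(a=2, exp=3)
        pow_rec(a=2, exp=2)
          pow_rec(a=2, exp=1)
            pow_rec(a=2, exp=0)
            -> return 1
          -> return 2
        -> return 4
      -> return 8
    -> return 16
  -> return 32
-> return 64

Final answer: 64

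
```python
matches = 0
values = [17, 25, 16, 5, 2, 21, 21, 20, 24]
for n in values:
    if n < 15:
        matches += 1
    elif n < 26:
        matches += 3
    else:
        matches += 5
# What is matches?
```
Trace:
  matches=0
  matches=3, n=17
  matches=6, n=25
  matches=9, n=16
  matches=10, n=5
  matches=11, n=2
  matches=14, n=21
  matches=17, n=21
  matches=20, n=20
  matches=23, n=24

Final answer: 23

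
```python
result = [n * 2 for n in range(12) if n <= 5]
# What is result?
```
Trace:
  n=0
  n=1
  n=2
  n=3
  n=4
  n=5
  n=6
  n=7
  n=8
  n=9
  n=10
  n=11
  result=[0, 2, 4, 6, 8, 10]

Final answer: [0, 2, 4, 6, 8, 10]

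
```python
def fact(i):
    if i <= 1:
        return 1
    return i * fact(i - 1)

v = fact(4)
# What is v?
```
Call trace:
fact(i=4)
  fact(i=3)
    fact(i=2)
      fact(i=1)
      -> return 1
    -> return 2
  -> return 6
-> return 24

Final answer: 24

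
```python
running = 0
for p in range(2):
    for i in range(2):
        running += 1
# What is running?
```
Trace:
  running=0
  running=1, p=0, i=0
  running=2, p=0, i=1
  running=3, p=1, i=0
  running=4, p=1, i=1

Final answer: 4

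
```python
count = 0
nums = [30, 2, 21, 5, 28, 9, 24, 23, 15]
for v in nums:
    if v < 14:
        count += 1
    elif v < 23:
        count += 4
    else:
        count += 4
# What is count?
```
Trace:
  count=0
  count=4, v=30
  count=5, v=2
  count=9, v=21
  count=10, v=5
  count=14, v=28
  count=15, v=9
  count=19, v=24
  count=23, v=23
  count=27, v=15

Final answer: 27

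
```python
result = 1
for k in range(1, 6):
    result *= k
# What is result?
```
Trace:
  result=1
  result=1, k=1
  result=2, k=2
  result=6, k=3
  result=24, k=4
  result=120, k=5

Final answer: 120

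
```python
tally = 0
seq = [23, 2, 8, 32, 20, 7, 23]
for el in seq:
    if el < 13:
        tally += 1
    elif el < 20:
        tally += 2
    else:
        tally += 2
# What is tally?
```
Trace:
  tally=0
  tally=2, el=23
  tally=3, el=2
  tally=4, el=8
  tally=6, el=32
  tally=8, el=20
  tally=9, el=7
  tally=11, el=23

Final answer: 11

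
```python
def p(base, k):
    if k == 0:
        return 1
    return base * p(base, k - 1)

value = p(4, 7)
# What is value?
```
Call trace:
p(base=4, k=7)
  p(base=4, k=6)
    p(base=4, k=5)
      p(base=4, k=4)
        p(base=4, k=3)
          p(base=4, k=2)
            p(base=4, k=1)
              p(base=4, k=0)
              -> return 1
            -> return 4
          -> return 16
        -> return 64
      -> return 256
    -> return 1024
  -> return 4096
-> return 16384

Final answer: 16384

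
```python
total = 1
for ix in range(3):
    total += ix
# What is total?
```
Trace:
  total=1
  total=1, ix=0
  total=2, ix=1
  total=4, ix=2

Final answer: 4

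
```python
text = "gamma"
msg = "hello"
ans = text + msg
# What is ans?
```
Trace:
  text='gamma'
  text='gamma', msg='hello'
  text='gamma', msg='hello', ans='gammahello'

Final answer: 'gammahello'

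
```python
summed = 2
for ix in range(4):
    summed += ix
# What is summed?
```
Trace:
  summed=2
  summed=2, ix=0
  summed=3, ix=1
  summed=5, ix=2
  summed=8, ix=3

Final answer: 8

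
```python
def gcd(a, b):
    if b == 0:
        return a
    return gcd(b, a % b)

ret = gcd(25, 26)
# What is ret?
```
Call trace:
gcd(a=25, b=26)
  gcd(a=26, b=25)
    gcd(a=25, b=1)
      gcd(a=1, b=0)
      -> return 1
    -> return 1
  -> return 1
-> return 1

Final answer: 1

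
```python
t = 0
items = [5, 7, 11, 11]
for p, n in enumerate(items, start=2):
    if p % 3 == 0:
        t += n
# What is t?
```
Trace:
  t=0
  t=0, p=2, n=5
  t=7, p=3, n=7
  t=7, p=4, n=11
  t=7, p=5, n=11

Final answer: 7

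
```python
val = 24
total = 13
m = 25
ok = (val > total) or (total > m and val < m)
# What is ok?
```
Trace:
  val=24
  val=24, total=13
  val=24, total=13, m=25
  val=24, total=13, m=25, ok=True

Final answer: True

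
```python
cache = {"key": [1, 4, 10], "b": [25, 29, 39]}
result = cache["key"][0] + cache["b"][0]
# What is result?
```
Trace:
  cache={'key': [1, 4, 10], 'b': [25, 29, 39]}
  cache={'key': [1, 4, 10], 'b': [25, 29, 39]}, result=26

Final answer: 26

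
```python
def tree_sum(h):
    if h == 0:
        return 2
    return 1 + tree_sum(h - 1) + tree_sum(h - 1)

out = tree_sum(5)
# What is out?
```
Call trace (a repeated sub-call is expanded the first time; later identical calls just restate its return value):
tree_sum(h=5)
  tree_sum(h=4)
    tree_sum(h=3)
      tree_sum(h=2)
        tree_sum(h=1)
          tree_sum(h=0)
          -> return 2
          tree_sum(h=0)
          -> return 2
        -> return 5
        tree_sum(h=1) -> return 5  (same call as traced above)
      -> return 11
      tree_sum(h=2) -> return 11  (same call as traced above)
    -> return 23
    tree_sum(h=3) -> return 23  (same call as traced above)
  -> return 47
  tree_sum(h=4) -> return 47  (same call as traced above)
-> return 95

Final answer: 95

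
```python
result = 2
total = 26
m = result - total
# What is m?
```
Trace:
  result=2
  result=2, total=26
  result=2, total=26, m=-24

Final answer: -24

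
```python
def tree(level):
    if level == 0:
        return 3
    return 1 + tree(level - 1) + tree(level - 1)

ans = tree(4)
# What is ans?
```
Call trace (a repeated sub-call is expanded the first time; later identical calls just restate its return value):
tree(level=4)
  tree(level=3)
    tree(level=2)
      tree(level=1)
        tree(level=0)
        -> return 3
        tree(level=0)
        -> return 3
      -> return 7
      tree(level=1) -> return 7  (same call as traced above)
    -> return 15
    tree(level=2) -> return 15  (same call as traced above)
  -> return 31
  tree(level=3) -> return 31  (same call as traced above)
-> return 63

Final answer: 63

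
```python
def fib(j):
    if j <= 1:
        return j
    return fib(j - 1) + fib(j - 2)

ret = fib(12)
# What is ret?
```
Call trace (a repeated sub-call is expanded the first time; later identical calls just restate its return value):
fib(j=12)
  fib(j=11)
    fib(j=10)
      fib(j=9)
        fib(j=8)
          fib(j=7)
            fib(j=6)
              fib(j=5)
                fib(j=4)
                  fib(j=3)
                    fib(j=2)
                      fib(j=1)
                      -> return 1
                      fib(j=0)
                      -> return 0
                    -> return 1
                    fib(j=1)
                    -> return 1
                  -> return 2
                  fib(j=2) -> return 1  (same call as traced above)
                -> return 3
                fib(j=3) -> return 2  (same call as traced above)
              -> return 5
              fib(j=4) -> return 3  (same call as traced above)
            -> return 8
            fib(j=5) -> return 5  (same call as traced above)
          -> return 13
          fib(j=6) -> return 8  (same call as traced above)
        -> return 21
        fib(j=7) -> return 13  (same call as traced above)
      -> return 34
      fib(j=8) -> return 21  (same call as traced above)
    -> return 55
    fib(j=9) -> return 34  (same call as traced above)
  -> return 89
  fib(j=10) -> return 55  (same call as traced above)
-> return 144

Final answer: 144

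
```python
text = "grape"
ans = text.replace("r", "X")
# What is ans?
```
Trace:
  text='grape'
  text='grape', ans='gXape'

Final answer: 'gXape'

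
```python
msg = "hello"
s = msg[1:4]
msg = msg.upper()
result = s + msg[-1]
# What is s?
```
Trace:
  msg='hello'
  msg='hello', s='ell'
  msg='HELLO', s='ell'
  msg='HELLO', s='ell', result='ellO'

Final answer: 'ell'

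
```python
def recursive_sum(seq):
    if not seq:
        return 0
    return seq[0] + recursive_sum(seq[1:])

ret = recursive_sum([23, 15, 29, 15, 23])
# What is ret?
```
Call trace:
recursive_sum(seq=[23, 15, 29, 15, 23])
  recursive_sum(seq=[15, 29, 15, 23])
    recursive_sum(seq=[29, 15, 23])
      recursive_sum(seq=[15, 23])
        recursive_sum(seq=[23])
          recursive_sum(seq=[])
          -> return 0
        -> return 23
      -> return 38
    -> return 67
  -> return 82
-> return 105

Final answer: 105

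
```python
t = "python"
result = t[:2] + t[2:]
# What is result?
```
Trace:
  t='python'
  t='python', result='python'

Final answer: 'python'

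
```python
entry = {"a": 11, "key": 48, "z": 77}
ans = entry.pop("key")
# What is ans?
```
Trace:
  entry={'a': 11, 'key': 48, 'z': 77}
  entry={'a': 11, 'z': 77}, ans=48

Final answer: 48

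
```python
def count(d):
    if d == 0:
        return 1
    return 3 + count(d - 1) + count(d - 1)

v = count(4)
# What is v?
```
Call trace (a repeated sub-call is expanded the first time; later identical calls just restate its return value):
count(d=4)
  count(d=3)
    count(d=2)
      count(d=1)
        count(d=0)
        -> return 1
        count(d=0)
        -> return 1
      -> return 5
      count(d=1) -> return 5  (same call as traced above)
    -> return 13
    count(d=2) -> return 13  (same call as traced above)
  -> return 29
  count(d=3) -> return 29  (same call as traced above)
-> return 61

Final answer: 61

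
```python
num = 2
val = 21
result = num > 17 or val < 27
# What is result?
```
Trace:
  num=2
  num=2, val=21
  num=2, val=21, result=True

Final answer: True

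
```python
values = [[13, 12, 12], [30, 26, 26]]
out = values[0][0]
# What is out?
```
Trace:
  values=[[13, 12, 12], [30, 26, 26]]
  values=[[13, 12, 12], [30, 26, 26]], out=13

Final answer: 13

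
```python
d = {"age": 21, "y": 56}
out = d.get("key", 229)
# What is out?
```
Trace:
  d={'age': 21, 'y': 56}
  d={'age': 21, 'y': 56}, out=229

Final answer: 229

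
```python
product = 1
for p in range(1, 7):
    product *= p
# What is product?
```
Trace:
  product=1
  product=1, p=1
  product=2, p=2
  product=6, p=3
  product=24, p=4
  product=120, p=5
  product=720, p=6

Final answer: 720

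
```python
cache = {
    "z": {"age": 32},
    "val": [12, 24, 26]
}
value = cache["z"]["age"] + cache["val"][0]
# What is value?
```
Trace:
  cache={'z': {'age': 32}, 'val': [12, 24, 26]}
  cache={'z': {'age': 32}, 'val': [12, 24, 26]}, value=44

Final answer: 44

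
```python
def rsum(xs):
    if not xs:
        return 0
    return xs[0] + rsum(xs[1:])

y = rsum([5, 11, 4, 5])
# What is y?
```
Call trace:
rsum(xs=[5, 11, 4, 5])
  rsum(xs=[11, 4, 5])
    rsum(xs=[4, 5])
      rsum(xs=[5])
        rsum(xs=[])
        -> return 0
      -> return 5
    -> return 9
  -> return 20
-> return 25

Final answer: 25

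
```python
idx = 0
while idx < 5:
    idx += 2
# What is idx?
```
Trace:
  idx=0
  idx=2
  idx=4
  idx=6

Final answer: 6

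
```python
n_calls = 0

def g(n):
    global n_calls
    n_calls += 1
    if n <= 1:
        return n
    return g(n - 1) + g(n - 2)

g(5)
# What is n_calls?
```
Call trace (a repeated sub-call is expanded the first time; later identical calls just restate its return value):
g(n=5)
  g(n=4)
    g(n=3)
      g(n=2)
        g(n=1)
        -> return 1
        g(n=0)
        -> return 0
      -> return 1
      g(n=1)
      -> return 1
    -> return 2
    g(n=2) -> return 1  (same call as traced above)
  -> return 3
  g(n=3) -> return 2  (same call as traced above)
-> return 5

n_calls is incremented once per call, so count the calls in each subtree. Let C(n) = number of calls made by g(n).
C(0) = C(1) = 1 (base case, no recursion); C(n) = 1 + C(n - 1) + C(n - 2) otherwise.
C(2) = 1 + C(1) + C(0) = 1 + 1 + 1 = 3
C(3) = 1 + C(2) + C(1) = 1 + 3 + 1 = 5
C(4) = 1 + C(3) + C(2) = 1 + 5 + 3 = 9
C(5) = 1 + C(4) + C(3) = 1 + 9 + 5 = 15
n_calls = C(5) = 15

Final answer: 15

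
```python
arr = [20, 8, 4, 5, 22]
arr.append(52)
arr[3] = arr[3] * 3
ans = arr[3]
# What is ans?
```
Trace:
  arr=[20, 8, 4, 5, 22]
  arr=[20, 8, 4, 5, 22, 52]
  arr=[20, 8, 4, 15, 22, 52]
  arr=[20, 8, 4, 15, 22, 52], ans=15

Final answer: 15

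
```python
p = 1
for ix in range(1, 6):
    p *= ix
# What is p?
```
Trace:
  p=1
  p=1, ix=1
  p=2, ix=2
  p=6, ix=3
  p=24, ix=4
  p=120, ix=5

Final answer: 120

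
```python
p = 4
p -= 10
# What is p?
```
Trace:
  p=4
  p=-6

Final answer: -6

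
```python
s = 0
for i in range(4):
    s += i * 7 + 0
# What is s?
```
Trace:
  s=0
  s=0, i=0
  s=7, i=1
  s=21, i=2
  s=42, i=3

Final answer: 42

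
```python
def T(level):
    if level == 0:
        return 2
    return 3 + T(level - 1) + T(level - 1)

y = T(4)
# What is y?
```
Call trace (a repeated sub-call is expanded the first time; later identical calls just restate its return value):
T(level=4)
  T(level=3)
    T(level=2)
      T(level=1)
        T(level=0)
        -> return 2
        T(level=0)
        -> return 2
      -> return 7
      T(level=1) -> return 7  (same call as traced above)
    -> return 17
    T(level=2) -> return 17  (same call as traced above)
  -> return 37
  T(level=3) -> return 37  (same call as traced above)
-> return 77

Final answer: 77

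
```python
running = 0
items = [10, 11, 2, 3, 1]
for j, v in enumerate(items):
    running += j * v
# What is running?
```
Trace:
  running=0
  running=0, j=0, v=10
  running=11, j=1, v=11
  running=15, j=2, v=2
  running=24, j=3, v=3
  running=28, j=4, v=1

Final answer: 28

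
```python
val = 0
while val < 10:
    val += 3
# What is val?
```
Trace:
  val=0
  val=3
  val=6
  val=9
  val=12

Final answer: 12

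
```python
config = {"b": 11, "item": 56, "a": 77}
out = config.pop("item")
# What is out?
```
Trace:
  config={'b': 11, 'item': 56, 'a': 77}
  config={'b': 11, 'a': 77}, out=56

Final answer: 56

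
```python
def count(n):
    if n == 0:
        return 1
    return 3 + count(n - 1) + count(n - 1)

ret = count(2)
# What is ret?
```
Call trace (a repeated sub-call is expanded the first time; later identical calls just restate its return value):
count(n=2)
  count(n=1)
    count(n=0)
    -> return 1
    count(n=0)
    -> return 1
  -> return 5
  count(n=1) -> return 5  (same call as traced above)
-> return 13

Final answer: 13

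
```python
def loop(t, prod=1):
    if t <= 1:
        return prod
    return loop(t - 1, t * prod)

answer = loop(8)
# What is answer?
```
Call trace:
loop(t=8, prod=1)
  loop(t=7, prod=8)
    loop(t=6, prod=56)
      loop(t=5, prod=336)
        loop(t=4, prod=1680)
          loop(t=3, prod=6720)
            loop(t=2, prod=20160)
              loop(t=1, prod=40320)
              -> return 40320
            -> return 40320
          -> return 40320
        -> return 40320
      -> return 40320
    -> return 40320
  -> return 40320
-> return 40320

Final answer: 40320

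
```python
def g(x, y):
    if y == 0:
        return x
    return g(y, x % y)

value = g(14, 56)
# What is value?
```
Call trace:
g(x=14, y=56)
  g(x=56, y=14)
    g(x=14, y=0)
    -> return 14
  -> return 14
-> return 14

Final answer: 14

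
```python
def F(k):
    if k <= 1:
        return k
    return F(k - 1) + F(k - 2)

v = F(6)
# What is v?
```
Call trace (a repeated sub-call is expanded the first time; later identical calls just restate its return value):
F(k=6)
  F(k=5)
    F(k=4)
      F(k=3)
        F(k=2)
          F(k=1)
          -> return 1
          F(k=0)
          -> return 0
        -> return 1
        F(k=1)
        -> return 1
      -> return 2
      F(k=2) -> return 1  (same call as traced above)
    -> return 3
    F(k=3) -> return 2  (same call as traced above)
  -> return 5
  F(k=4) -> return 3  (same call as traced above)
-> return 8

Final answer: 8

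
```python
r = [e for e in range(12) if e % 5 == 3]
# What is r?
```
Trace:
  e=0
  e=1
  e=2
  e=3
  e=4
  e=5
  e=6
  e=7
  e=8
  e=9
  e=10
  e=11
  r=[3, 8]

Final answer: [3, 8]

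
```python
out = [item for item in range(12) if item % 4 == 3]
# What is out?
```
Trace:
  item=0
  item=1
  item=2
  item=3
  item=4
  item=5
  item=6
  item=7
  item=8
  item=9
  item=10
  item=11
  out=[3, 7, 11]

Final answer: [3, 7, 11]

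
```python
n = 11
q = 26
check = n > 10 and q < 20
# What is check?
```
Trace:
  n=11
  n=11, q=26
  n=11, q=26, check=False

Final answer: False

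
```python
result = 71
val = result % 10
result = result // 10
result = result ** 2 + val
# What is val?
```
Trace:
  result=71
  result=71, val=1
  result=7, val=1
  result=50, val=1

Final answer: 1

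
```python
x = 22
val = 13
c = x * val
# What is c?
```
Trace:
  x=22
  x=22, val=13
  x=22, val=13, c=286

Final answer: 286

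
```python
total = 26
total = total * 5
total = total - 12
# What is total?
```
Trace:
  total=26
  total=130
  total=118

Final answer: 118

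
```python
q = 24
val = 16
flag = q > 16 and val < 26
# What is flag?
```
Trace:
  q=24
  q=24, val=16
  q=24, val=16, flag=True

Final answer: True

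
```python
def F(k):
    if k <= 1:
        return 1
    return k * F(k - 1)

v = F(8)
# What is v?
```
Call trace:
F(k=8)
  F(k=7)
    F(k=6)
      F(k=5)
        F(k=4)
          F(k=3)
            F(k=2)
              F(k=1)
              -> return 1
            -> return 2
          -> return 6
        -> return 24
      -> return 120
    -> return 720
  -> return 5040
-> return 40320

Final answer: 40320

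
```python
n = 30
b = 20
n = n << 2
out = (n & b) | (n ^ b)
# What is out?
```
Trace:
  n=30
  n=30, b=20
  n=120, b=20
  n=120, b=20, out=124

Final answer: 124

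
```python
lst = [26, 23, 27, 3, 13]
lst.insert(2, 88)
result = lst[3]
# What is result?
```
Trace:
  lst=[26, 23, 27, 3, 13]
  lst=[26, 23, 88, 27, 3, 13]
  lst=[26, 23, 88, 27, 3, 13], result=27

Final answer: 27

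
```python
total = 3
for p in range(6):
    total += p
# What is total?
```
Trace:
  total=3
  total=3, p=0
  total=4, p=1
  total=6, p=2
  total=9, p=3
  total=13, p=4
  total=18, p=5

Final answer: 18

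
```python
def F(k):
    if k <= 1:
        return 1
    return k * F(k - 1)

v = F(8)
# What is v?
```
Call trace:
F(k=8)
  F(k=7)
    F(k=6)
      F(k=5)
        F(k=4)
          F(k=3)
            F(k=2)
              F(k=1)
              -> return 1
            -> return 2
          -> return 6
        -> return 24
      -> return 120
    -> return 720
  -> return 5040
-> return 40320

Final answer: 40320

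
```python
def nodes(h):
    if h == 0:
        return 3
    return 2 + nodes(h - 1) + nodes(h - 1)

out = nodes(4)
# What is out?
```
Call trace (a repeated sub-call is expanded the first time; later identical calls just restate its return value):
nodes(h=4)
  nodes(h=3)
    nodes(h=2)
      nodes(h=1)
        nodes(h=0)
        -> return 3
        nodes(h=0)
        -> return 3
      -> return 8
      nodes(h=1) -> return 8  (same call as traced above)
    -> return 18
    nodes(h=2) -> return 18  (same call as traced above)
  -> return 38
  nodes(h=3) -> return 38  (same call as traced above)
-> return 78

Final answer: 78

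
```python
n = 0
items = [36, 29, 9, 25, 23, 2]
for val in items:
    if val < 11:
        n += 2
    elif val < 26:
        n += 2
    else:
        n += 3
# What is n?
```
Trace:
  n=0
  n=3, val=36
  n=6, val=29
  n=8, val=9
  n=10, val=25
  n=12, val=23
  n=14, val=2

Final answer: 14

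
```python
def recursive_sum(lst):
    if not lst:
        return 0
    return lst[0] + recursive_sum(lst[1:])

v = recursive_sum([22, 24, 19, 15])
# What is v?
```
Call trace:
recursive_sum(lst=[22, 24, 19, 15])
  recursive_sum(lst=[24, 19, 15])
    recursive_sum(lst=[19, 15])
      recursive_sum(lst=[15])
        recursive_sum(lst=[])
        -> return 0
      -> return 15
    -> return 34
  -> return 58
-> return 80

Final answer: 80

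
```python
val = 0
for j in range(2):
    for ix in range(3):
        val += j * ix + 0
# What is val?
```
Trace:
  val=0
  val=0, j=0, ix=0
  val=0, j=0, ix=1
  val=0, j=0, ix=2
  val=0, j=1, ix=0
  val=1, j=1, ix=1
  val=3, j=1, ix=2

Final answer: 3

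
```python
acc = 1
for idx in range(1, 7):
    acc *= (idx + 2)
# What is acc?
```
Trace:
  acc=1
  acc=3, idx=1
  acc=12, idx=2
  acc=60, idx=3
  acc=360, idx=4
  acc=2520, idx=5
  acc=20160, idx=6

Final answer: 20160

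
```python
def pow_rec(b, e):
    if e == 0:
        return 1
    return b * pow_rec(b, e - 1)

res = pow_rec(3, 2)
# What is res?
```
Call trace:
pow_rec(b=3, e=2)
  pow_rec(b=3, e=1)
    pow_rec(b=3, e=0)
    -> return 1
  -> return 3
-> return 9

Final answer: 9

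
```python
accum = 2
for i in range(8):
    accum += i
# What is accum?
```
Trace:
  accum=2
  accum=2, i=0
  accum=3, i=1
  accum=5, i=2
  accum=8, i=3
  accum=12, i=4
  accum=17, i=5
  accum=23, i=6
  accum=30, i=7

Final answer: 30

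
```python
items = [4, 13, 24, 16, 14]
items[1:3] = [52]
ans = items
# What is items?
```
Trace:
  items=[4, 13, 24, 16, 14]
  items=[4, 52, 16, 14]
  items=[4, 52, 16, 14], ans=[4, 52, 16, 14]

Final answer: [4, 52, 16, 14]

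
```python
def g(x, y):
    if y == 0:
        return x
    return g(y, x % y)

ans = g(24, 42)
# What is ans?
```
Call trace:
g(x=24, y=42)
  g(x=42, y=24)
    g(x=24, y=18)
      g(x=18, y=6)
        g(x=6, y=0)
        -> return 6
      -> return 6
    -> return 6
  -> return 6
-> return 6

Final answer: 6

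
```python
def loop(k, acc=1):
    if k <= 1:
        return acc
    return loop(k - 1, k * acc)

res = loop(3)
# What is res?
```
Call trace:
loop(k=3, acc=1)
  loop(k=2, acc=3)
    loop(k=1, acc=6)
    -> return 6
  -> return 6
-> return 6

Final answer: 6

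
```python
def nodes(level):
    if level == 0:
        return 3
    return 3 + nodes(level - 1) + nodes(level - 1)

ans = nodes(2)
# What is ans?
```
Call trace (a repeated sub-call is expanded the first time; later identical calls just restate its return value):
nodes(level=2)
  nodes(level=1)
    nodes(level=0)
    -> return 3
    nodes(level=0)
    -> return 3
  -> return 9
  nodes(level=1) -> return 9  (same call as traced above)
-> return 21

Final answer: 21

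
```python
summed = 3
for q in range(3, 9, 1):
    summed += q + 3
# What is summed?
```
Trace:
  summed=3
  summed=9, q=3
  summed=16, q=4
  summed=24, q=5
  summed=33, q=6
  summed=43, q=7
  summed=54, q=8

Final answer: 54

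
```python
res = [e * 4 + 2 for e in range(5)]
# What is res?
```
Trace:
  e=0
  e=1
  e=2
  e=3
  e=4
  res=[2, 6, 10, 14, 18]

Final answer: [2, 6, 10, 14, 18]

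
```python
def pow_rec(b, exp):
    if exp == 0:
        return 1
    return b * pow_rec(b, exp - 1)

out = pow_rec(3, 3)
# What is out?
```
Call trace:
pow_rec(b=3, exp=3)
  pow_rec(b=3, exp=2)
    pow_rec(b=3, exp=1)
      pow_rec(b=3, exp=0)
      -> return 1
    -> return 3
  -> return 9
-> return 27

Final answer: 27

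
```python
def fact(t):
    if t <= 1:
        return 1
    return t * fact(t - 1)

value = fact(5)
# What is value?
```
Call trace:
fact(t=5)
  fact(t=4)
    fact(t=3)
      fact(t=2)
        fact(t=1)
        -> return 1
      -> return 2
    -> return 6
  -> return 24
-> return 120

Final answer: 120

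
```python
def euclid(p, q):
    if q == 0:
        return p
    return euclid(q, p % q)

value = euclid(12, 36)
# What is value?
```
Call trace:
euclid(p=12, q=36)
  euclid(p=36, q=12)
    euclid(p=12, q=0)
    -> return 12
  -> return 12
-> return 12

Final answer: 12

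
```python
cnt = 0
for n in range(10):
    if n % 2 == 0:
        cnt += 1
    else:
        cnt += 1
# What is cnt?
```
Trace:
  cnt=0
  cnt=1, n=0
  cnt=2, n=1
  cnt=3, n=2
  cnt=4, n=3
  cnt=5, n=4
  cnt=6, n=5
  cnt=7, n=6
  cnt=8, n=7
  cnt=9, n=8
  cnt=10, n=9

Final answer: 10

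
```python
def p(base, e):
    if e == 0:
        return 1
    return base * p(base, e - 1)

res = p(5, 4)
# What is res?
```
Call trace:
p(base=5, e=4)
  p(base=5, e=3)
    p(base=5, e=2)
      p(base=5, e=1)
        p(base=5, e=0)
        -> return 1
      -> return 5
    -> return 25
  -> return 125
-> return 625

Final answer: 625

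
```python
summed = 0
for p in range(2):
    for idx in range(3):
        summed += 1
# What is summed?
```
Trace:
  summed=0
  summed=1, p=0, idx=0
  summed=2, p=0, idx=1
  summed=3, p=0, idx=2
  summed=4, p=1, idx=0
  summed=5, p=1, idx=1
  summed=6, p=1, idx=2

Final answer: 6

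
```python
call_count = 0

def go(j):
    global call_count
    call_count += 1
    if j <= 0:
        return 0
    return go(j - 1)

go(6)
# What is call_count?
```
Call trace:
go(j=6)
  go(j=5)
    go(j=4)
      go(j=3)
        go(j=2)
          go(j=1)
            go(j=0)
            -> return 0
          -> return 0
        -> return 0
      -> return 0
    -> return 0
  -> return 0
-> return 0

call_count is incremented once per call. go is entered once for each j = 6, 5, 4, 3, 2, 1, 0 (the j <= 0 call returns without recursing), i.e. 6 + 1 calls.
call_count = 7

Final answer: 7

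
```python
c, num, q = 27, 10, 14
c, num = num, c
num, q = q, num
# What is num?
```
Trace:
  c=27, num=10, q=14
  c=10, num=27, q=14
  c=10, num=14, q=27

Final answer: 14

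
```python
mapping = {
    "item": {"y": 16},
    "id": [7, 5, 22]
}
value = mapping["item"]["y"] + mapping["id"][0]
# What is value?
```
Trace:
  mapping={'item': {'y': 16}, 'id': [7, 5, 22]}
  mapping={'item': {'y': 16}, 'id': [7, 5, 22]}, value=23

Final answer: 23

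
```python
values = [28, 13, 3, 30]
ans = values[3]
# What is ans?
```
Trace:
  values=[28, 13, 3, 30]
  values=[28, 13, 3, 30], ans=30

Final answer: 30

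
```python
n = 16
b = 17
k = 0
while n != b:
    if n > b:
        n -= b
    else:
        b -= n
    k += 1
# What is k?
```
Trace:
  n=16
  n=16, b=17
  n=16, b=17, k=0
  n=16, b=1, k=1
  n=15, b=1, k=2
  n=14, b=1, k=3
  n=13, b=1, k=4
  n=12, b=1, k=5
  n=11, b=1, k=6
  n=10, b=1, k=7
  n=9, b=1, k=8
  n=8, b=1, k=9
  n=7, b=1, k=10
  n=6, b=1, k=11
  n=5, b=1, k=12
  n=4, b=1, k=13
  n=3, b=1, k=14
  n=2, b=1, k=15
  n=1, b=1, k=16

Final answer: 16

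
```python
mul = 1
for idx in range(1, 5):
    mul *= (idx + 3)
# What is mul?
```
Trace:
  mul=1
  mul=4, idx=1
  mul=20, idx=2
  mul=120, idx=3
  mul=840, idx=4

Final answer: 840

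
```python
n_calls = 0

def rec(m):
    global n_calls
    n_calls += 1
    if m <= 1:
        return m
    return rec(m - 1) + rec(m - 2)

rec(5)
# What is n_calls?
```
Call trace (a repeated sub-call is expanded the first time; later identical calls just restate its return value):
rec(m=5)
  rec(m=4)
    rec(m=3)
      rec(m=2)
        rec(m=1)
        -> return 1
        rec(m=0)
        -> return 0
      -> return 1
      rec(m=1)
      -> return 1
    -> return 2
    rec(m=2) -> return 1  (same call as traced above)
  -> return 3
  rec(m=3) -> return 2  (same call as traced above)
-> return 5

n_calls is incremented once per call, so count the calls in each subtree. Let C(m) = number of calls made by rec(m).
C(0) = C(1) = 1 (base case, no recursion); C(m) = 1 + C(m - 1) + C(m - 2) otherwise.
C(2) = 1 + C(1) + C(0) = 1 + 1 + 1 = 3
C(3) = 1 + C(2) + C(1) = 1 + 3 + 1 = 5
C(4) = 1 + C(3) + C(2) = 1 + 5 + 3 = 9
C(5) = 1 + C(4) + C(3) = 1 + 9 + 5 = 15
n_calls = C(5) = 15

Final answer: 15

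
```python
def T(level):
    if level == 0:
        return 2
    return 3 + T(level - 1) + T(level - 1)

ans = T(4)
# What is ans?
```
Call trace (a repeated sub-call is expanded the first time; later identical calls just restate its return value):
T(level=4)
  T(level=3)
    T(level=2)
      T(level=1)
        T(level=0)
        -> return 2
        T(level=0)
        -> return 2
      -> return 7
      T(level=1) -> return 7  (same call as traced above)
    -> return 17
    T(level=2) -> return 17  (same call as traced above)
  -> return 37
  T(level=3) -> return 37  (same call as traced above)
-> return 77

Final answer: 77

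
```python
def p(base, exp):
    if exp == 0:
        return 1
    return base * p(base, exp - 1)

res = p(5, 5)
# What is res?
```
Call trace:
p(base=5, exp=5)
  p(base=5, exp=4)
    p(base=5, exp=3)
      p(base=5, exp=2)
        p(base=5, exp=1)
          p(base=5, exp=0)
          -> return 1
        -> return 5
      -> return 25
    -> return 125
  -> return 625
-> return 3125

Final answer: 3125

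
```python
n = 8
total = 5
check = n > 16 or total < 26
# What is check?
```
Trace:
  n=8
  n=8, total=5
  n=8, total=5, check=True

Final answer: True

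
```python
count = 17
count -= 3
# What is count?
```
Trace:
  count=17
  count=14

Final answer: 14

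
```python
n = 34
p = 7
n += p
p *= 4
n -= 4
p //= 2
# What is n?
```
Trace:
  n=34
  n=34, p=7
  n=41, p=7
  n=41, p=28
  n=37, p=28
  n=37, p=14

Final answer: 37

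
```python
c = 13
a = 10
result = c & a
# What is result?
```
Trace:
  c=13
  c=13, a=10
  c=13, a=10, result=8

Final answer: 8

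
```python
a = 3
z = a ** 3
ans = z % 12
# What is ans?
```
Trace:
  a=3
  a=3, z=27
  a=3, z=27, ans=3

Final answer: 3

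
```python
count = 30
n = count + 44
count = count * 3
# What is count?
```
Trace:
  count=30
  count=30, n=74
  count=90, n=74

Final answer: 90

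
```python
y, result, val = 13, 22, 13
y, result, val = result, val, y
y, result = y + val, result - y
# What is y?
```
Trace:
  y=13, result=22, val=13
  y=22, result=13, val=13
  y=35, result=-9, val=13

Final answer: 35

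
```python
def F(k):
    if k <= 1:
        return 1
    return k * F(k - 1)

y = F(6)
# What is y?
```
Call trace:
F(k=6)
  F(k=5)
    F(k=4)
      F(k=3)
        F(k=2)
          F(k=1)
          -> return 1
        -> return 2
      -> return 6
    -> return 24
  -> return 120
-> return 720

Final answer: 720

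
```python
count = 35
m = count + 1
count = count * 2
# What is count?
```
Trace:
  count=35
  count=35, m=36
  count=70, m=36

Final answer: 70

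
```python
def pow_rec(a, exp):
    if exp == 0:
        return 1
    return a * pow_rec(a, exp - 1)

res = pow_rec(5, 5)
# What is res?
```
Call trace:
pow_rec(a=5, exp=5)
  pow_rec(a=5, exp=4)
    pow_rec(a=5, exp=3)
      pow_rec(a=5, exp=2)
        pow_rec(a=5, exp=1)
          pow_rec(a=5, exp=0)
          -> return 1
        -> return 5
      -> return 25
    -> return 125
  -> return 625
-> return 3125

Final answer: 3125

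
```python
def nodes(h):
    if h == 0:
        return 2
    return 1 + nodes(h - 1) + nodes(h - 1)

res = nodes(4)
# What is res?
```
Call trace (a repeated sub-call is expanded the first time; later identical calls just restate its return value):
nodes(h=4)
  nodes(h=3)
    nodes(h=2)
      nodes(h=1)
        nodes(h=0)
        -> return 2
        nodes(h=0)
        -> return 2
      -> return 5
      nodes(h=1) -> return 5  (same call as traced above)
    -> return 11
    nodes(h=2) -> return 11  (same call as traced above)
  -> return 23
  nodes(h=3) -> return 23  (same call as traced above)
-> return 47

Final answer: 47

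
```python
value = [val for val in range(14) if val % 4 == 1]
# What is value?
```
Trace:
  val=0
  val=1
  val=2
  val=3
  val=4
  val=5
  val=6
  val=7
  val=8
  val=9
  val=10
  val=11
  val=12
  val=13
  value=[1, 5, 9, 13]

Final answer: [1, 5, 9, 13]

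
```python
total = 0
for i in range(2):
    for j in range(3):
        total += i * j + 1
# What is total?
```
Trace:
  total=0
  total=1, i=0, j=0
  total=2, i=0, j=1
  total=3, i=0, j=2
  total=4, i=1, j=0
  total=6, i=1, j=1
  total=9, i=1, j=2

Final answer: 9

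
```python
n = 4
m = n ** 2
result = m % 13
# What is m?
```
Trace:
  n=4
  n=4, m=16
  n=4, m=16, result=3

Final answer: 16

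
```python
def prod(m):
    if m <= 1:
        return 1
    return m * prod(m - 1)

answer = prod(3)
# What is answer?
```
Call trace:
prod(m=3)
  prod(m=2)
    prod(m=1)
    -> return 1
  -> return 2
-> return 6

Final answer: 6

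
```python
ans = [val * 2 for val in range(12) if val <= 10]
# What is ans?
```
Trace:
  val=0
  val=1
  val=2
  val=3
  val=4
  val=5
  val=6
  val=7
  val=8
  val=9
  val=10
  val=11
  ans=[0, 2, 4, 6, 8, 10, 12, 14, 16, 18, 20]

Final answer: [0, 2, 4, 6, 8, 10, 12, 14, 16, 18, 20]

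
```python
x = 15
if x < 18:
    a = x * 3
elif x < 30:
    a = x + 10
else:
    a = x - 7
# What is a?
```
Trace:
  x=15
  x=15, a=45

Final answer: 45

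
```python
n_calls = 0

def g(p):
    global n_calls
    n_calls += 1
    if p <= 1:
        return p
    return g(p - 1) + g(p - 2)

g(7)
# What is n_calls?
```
Call trace (a repeated sub-call is expanded the first time; later identical calls just restate its return value):
g(p=7)
  g(p=6)
    g(p=5)
      g(p=4)
        g(p=3)
          g(p=2)
            g(p=1)
            -> return 1
            g(p=0)
            -> return 0
          -> return 1
          g(p=1)
          -> return 1
        -> return 2
        g(p=2) -> return 1  (same call as traced above)
      -> return 3
      g(p=3) -> return 2  (same call as traced above)
    -> return 5
    g(p=4) -> return 3  (same call as traced above)
  -> return 8
  g(p=5) -> return 5  (same call as traced above)
-> return 13

n_calls is incremented once per call, so count the calls in each subtree. Let C(p) = number of calls made by g(p).
C(0) = C(1) = 1 (base case, no recursion); C(p) = 1 + C(p - 1) + C(p - 2) otherwise.
C(2) = 1 + C(1) + C(0) = 1 + 1 + 1 = 3
C(3) = 1 + C(2) + C(1) = 1 + 3 + 1 = 5
C(4) = 1 + C(3) + C(2) = 1 + 5 + 3 = 9
C(5) = 1 + C(4) + C(3) = 1 + 9 + 5 = 15
C(6) = 1 + C(5) + C(4) = 1 + 15 + 9 = 25
C(7) = 1 + C(6) + C(5) = 1 + 25 + 15 = 41
n_calls = C(7) = 41

Final answer: 41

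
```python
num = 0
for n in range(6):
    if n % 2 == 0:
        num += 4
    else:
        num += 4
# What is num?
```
Trace:
  num=0
  num=4, n=0
  num=8, n=1
  num=12, n=2
  num=16, n=3
  num=20, n=4
  num=24, n=5

Final answer: 24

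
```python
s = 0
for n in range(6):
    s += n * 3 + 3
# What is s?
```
Trace:
  s=0
  s=3, n=0
  s=9, n=1
  s=18, n=2
  s=30, n=3
  s=45, n=4
  s=63, n=5

Final answer: 63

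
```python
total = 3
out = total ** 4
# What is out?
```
Trace:
  total=3
  total=3, out=81

Final answer: 81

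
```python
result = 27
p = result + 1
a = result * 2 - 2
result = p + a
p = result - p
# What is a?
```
Trace:
  result=27
  result=27, p=28
  result=27, p=28, a=52
  result=80, p=28, a=52
  result=80, p=52, a=52

Final answer: 52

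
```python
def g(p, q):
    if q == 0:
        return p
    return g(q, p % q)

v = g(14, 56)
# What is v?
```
Call trace:
g(p=14, q=56)
  g(p=56, q=14)
    g(p=14, q=0)
    -> return 14
  -> return 14
-> return 14

Final answer: 14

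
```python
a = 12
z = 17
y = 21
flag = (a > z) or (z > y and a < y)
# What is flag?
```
Trace:
  a=12
  a=12, z=17
  a=12, z=17, y=21
  a=12, z=17, y=21, flag=False

Final answer: False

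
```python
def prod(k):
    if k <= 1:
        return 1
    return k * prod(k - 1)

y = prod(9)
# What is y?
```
Call trace:
prod(k=9)
  prod(k=8)
    prod(k=7)
      prod(k=6)
        prod(k=5)
          prod(k=4)
            prod(k=3)
              prod(k=2)
                prod(k=1)
                -> return 1
              -> return 2
            -> return 6
          -> return 24
        -> return 120
      -> return 720
    -> return 5040
  -> return 40320
-> return 362880

Final answer: 362880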